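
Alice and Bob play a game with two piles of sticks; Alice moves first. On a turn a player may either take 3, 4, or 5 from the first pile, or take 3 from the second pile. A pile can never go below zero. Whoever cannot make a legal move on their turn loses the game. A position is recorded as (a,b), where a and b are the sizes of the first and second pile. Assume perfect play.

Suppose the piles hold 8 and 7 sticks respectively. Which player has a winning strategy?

Positions with no move are L. A position that does have a move is losing for the player to move precisely when every available move leads to a winning position for the opponent. Fill in the labels:
No move ever increases a pile, so every position that can arise here has a ≤ 8 and b ≤ 7; it is enough to label the cells with 0 ≤ a ≤ 8 and 0 ≤ b ≤ 7.
Every move lowers a or b (never raises either), so fill the grid row by row in increasing a, and left to right within a row: each cell's successors are then already labelled.
      b=0  b=1  b=2  b=3  b=4  b=5  b=6  b=7
a=0:    L    L    L    W    W    W    L    L
a=1:    L    L    L    W    W    W    L    L
a=2:    L    L    L    W    W    W    L    L
a=3:    W    W    W    L    L    L    W    W
a=4:    W    W    W    L    L    L    W    W
a=5:    W    W    W    L    L    L    W    W
a=6:    W    W    W    W    W    W    W    W
a=7:    W    W    W    W    W    W    W    W
a=8:    L    L    L    W    W    W    L    L
Cells with no legal move (terminal, hence L): (0,0), (0,1), (0,2), (1,0), (1,1), (1,2), (2,0), (2,1), (2,2).
The remaining L cells, each justified by listing all of its moves:
(0,6): the only move is to (0,3)(W), a W ⇒ L
(0,7): the only move is to (0,4)(W), a W ⇒ L
(1,6): the only move is to (1,3)(W), a W ⇒ L
(1,7): the only move is to (1,4)(W), a W ⇒ L
(2,6): the only move is to (2,3)(W), a W ⇒ L
(2,7): the only move is to (2,4)(W), a W ⇒ L
(3,3): moves to (0,3)(W), (3,0)(W); every one is W ⇒ L
(3,4): moves to (0,4)(W), (3,1)(W); every one is W ⇒ L
(3,5): moves to (0,5)(W), (3,2)(W); every one is W ⇒ L
(4,3): moves to (1,3)(W), (0,3)(W), (4,0)(W); every one is W ⇒ L
(4,4): moves to (1,4)(W), (0,4)(W), (4,1)(W); every one is W ⇒ L
(4,5): moves to (1,5)(W), (0,5)(W), (4,2)(W); every one is W ⇒ L
(5,3): moves to (2,3)(W), (1,3)(W), (0,3)(W), (5,0)(W); every one is W ⇒ L
(5,4): moves to (2,4)(W), (1,4)(W), (0,4)(W), (5,1)(W); every one is W ⇒ L
(5,5): moves to (2,5)(W), (1,5)(W), (0,5)(W), (5,2)(W); every one is W ⇒ L
(8,0): moves to (5,0)(W), (4,0)(W), (3,0)(W); every one is W ⇒ L
(8,1): moves to (5,1)(W), (4,1)(W), (3,1)(W); every one is W ⇒ L
(8,2): moves to (5,2)(W), (4,2)(W), (3,2)(W); every one is W ⇒ L
(8,6): moves to (5,6)(W), (4,6)(W), (3,6)(W), (8,3)(W); every one is W ⇒ L
(8,7): moves to (5,7)(W), (4,7)(W), (3,7)(W), (8,4)(W); every one is W ⇒ L
Every other cell has at least one move into one of the L cells above, so it is W.
Every move from (8,7) reaches a W position, so the mover loses.

Bob wins.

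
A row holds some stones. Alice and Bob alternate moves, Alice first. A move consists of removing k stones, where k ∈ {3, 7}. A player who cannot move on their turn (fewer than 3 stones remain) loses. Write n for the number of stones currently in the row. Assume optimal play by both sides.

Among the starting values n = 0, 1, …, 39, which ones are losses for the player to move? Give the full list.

Classify positions by backward induction: terminal positions (no move available) are L. From any other position, the mover wins iff some move reaches an L.
n=0: no move → L
n=1: no move → L
n=2: no move → L
n=3: W (go to 0, an L position)
n=4: W (go to 1, an L position)
n=5: W (go to 2, an L position)
n=6: L (sole option 3(W) is W)
n=7: W (go to 0, an L position)
n=8: W (go to 1, an L position)
n=9: W (go to 6, an L position)
n=10: L (options 7(W), 3(W) are all W)
n=11: L (options 8(W), 4(W) are all W)
n=12: L (options 9(W), 5(W) are all W)
n=13: W (go to 10, an L position)
n=14: W (go to 11, an L position)
n=15: W (go to 12, an L position)
n=16: L (options 13(W), 9(W) are all W)
n=17: W (go to 10, an L position)
n=18: W (go to 11, an L position)
n=19: W (go to 16, an L position)
n=20: L (options 17(W), 13(W) are all W)
n=21: L (options 18(W), 14(W) are all W)
n=22: L (options 19(W), 15(W) are all W)
n=23: W (go to 20, an L position)
n=24: W (go to 21, an L position)
n=25: W (go to 22, an L position)
n=26: L (options 23(W), 19(W) are all W)
n=27: W (go to 20, an L position)
n=28: W (go to 21, an L position)
n=29: W (go to 26, an L position)
n=30: L (options 27(W), 23(W) are all W)
n=31: L (options 28(W), 24(W) are all W)
n=32: L (options 29(W), 25(W) are all W)
n=33: W (go to 30, an L position)
n=34: W (go to 31, an L position)
n=35: W (go to 32, an L position)
n=36: L (options 33(W), 29(W) are all W)
n=37: W (go to 30, an L position)
n=38: W (go to 31, an L position)
n=39: W (go to 36, an L position)
The losing starting values of n are exactly the entries labelled L in this table (16 of them).

0, 1, 2, 6, 10, 11, 12, 16, 20, 21, 22, 26, 30, 31, 32, 36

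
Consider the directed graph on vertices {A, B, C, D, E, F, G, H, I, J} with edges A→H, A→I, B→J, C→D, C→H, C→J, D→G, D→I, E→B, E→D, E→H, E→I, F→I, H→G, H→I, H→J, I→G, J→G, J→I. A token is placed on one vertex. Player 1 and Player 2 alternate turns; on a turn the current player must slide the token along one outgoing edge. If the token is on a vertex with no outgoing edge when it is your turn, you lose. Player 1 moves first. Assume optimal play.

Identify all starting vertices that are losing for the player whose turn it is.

Classify positions by backward induction: terminal positions (no move available) are L. From any other position, the mover wins iff some move reaches an L.
Every edge goes from a vertex to one that appears earlier in the order G, I, J, D, F, B, H, E, C, A, so processing vertices in that order labels each vertex after all of its successors.
G: no outgoing edge → L
I: W (go to G, an L position)
J: W (go to G, an L position)
D: W (go to G, an L position)
F: L (sole option I(W) is W)
B: L (sole option J(W) is W)
H: W (go to G, an L position)
E: W (go to B, an L position)
C: L (options H(W), D(W), J(W) are all W)
A: L (options H(W), I(W) are all W)
The losing starting vertices are exactly the entries labelled L in this table (5 of them).

A, B, C, F, G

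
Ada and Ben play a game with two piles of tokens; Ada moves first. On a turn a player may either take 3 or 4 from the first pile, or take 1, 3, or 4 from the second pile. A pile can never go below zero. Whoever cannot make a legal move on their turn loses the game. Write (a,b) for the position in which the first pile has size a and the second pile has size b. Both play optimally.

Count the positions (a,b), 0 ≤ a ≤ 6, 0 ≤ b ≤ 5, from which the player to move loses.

13

Work bottom-up. With no move the player to move loses. Otherwise the position is W if at least one move leads to an L position for the opponent, and L if every move leads to a W.
Every move lowers a or b (never raises either), so fill the grid row by row in increasing a, and left to right within a row: each cell's successors are then already labelled.
      b=0  b=1  b=2  b=3  b=4  b=5
a=0:    L    W    L    W    W    W
a=1:    L    W    L    W    W    W
a=2:    L    W    L    W    W    W
a=3:    W    L    W    L    W    W
a=4:    W    L    W    L    W    W
a=5:    W    L    W    L    W    W
a=6:    W    W    W    W    L    W
Cells with no legal move (terminal, hence L): (0,0), (1,0), (2,0).
The remaining L cells, each justified by listing all of its moves:
(0,2): the only move is to (0,1)(W), a W ⇒ L
(1,2): the only move is to (1,1)(W), a W ⇒ L
(2,2): the only move is to (2,1)(W), a W ⇒ L
(3,1): moves to (0,1)(W), (3,0)(W); every one is W ⇒ L
(3,3): moves to (0,3)(W), (3,2)(W), (3,0)(W); every one is W ⇒ L
(4,1): moves to (1,1)(W), (0,1)(W), (4,0)(W); every one is W ⇒ L
(4,3): moves to (1,3)(W), (0,3)(W), (4,2)(W), (4,0)(W); every one is W ⇒ L
(5,1): moves to (2,1)(W), (1,1)(W), (5,0)(W); every one is W ⇒ L
(5,3): moves to (2,3)(W), (1,3)(W), (5,2)(W), (5,0)(W); every one is W ⇒ L
(6,4): moves to (3,4)(W), (2,4)(W), (6,3)(W), (6,1)(W), (6,0)(W); every one is W ⇒ L
Every other cell has at least one move into one of the L cells above, so it is W.
L cells per row: a=0: 2, a=1: 2, a=2: 2, a=3: 2, a=4: 2, a=5: 2, a=6: 1; total 13.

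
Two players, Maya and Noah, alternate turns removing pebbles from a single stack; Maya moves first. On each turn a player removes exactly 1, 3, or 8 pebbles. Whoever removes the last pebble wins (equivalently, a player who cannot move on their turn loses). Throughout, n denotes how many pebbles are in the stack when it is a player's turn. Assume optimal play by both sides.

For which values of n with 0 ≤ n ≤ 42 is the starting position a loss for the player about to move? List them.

Positions with no move are L. A position that does have a move is losing for the player to move precisely when every available move leads to a winning position for the opponent. Fill in the labels:
n=0: no move → L
n=1: reaches L-position 0 → W
n=2: only reaches 1(W), which is W → L
n=3: reaches L-position 2 → W
n=4: only reaches 3(W), 1(W), all W → L
n=5: reaches L-position 4 → W
n=6: only reaches 5(W), 3(W), all W → L
n=7: reaches L-position 6 → W
n=8: reaches L-position 0 → W
n=9: reaches L-position 6 → W
n=10: reaches L-position 2 → W
n=11: only reaches 10(W), 8(W), 3(W), all W → L
n=12: reaches L-position 11 → W
n=13: only reaches 12(W), 10(W), 5(W), all W → L
n=14: reaches L-position 13 → W
n=15: only reaches 14(W), 12(W), 7(W), all W → L
n=16: reaches L-position 15 → W
n=17: only reaches 16(W), 14(W), 9(W), all W → L
n=18: reaches L-position 17 → W
n=19: reaches L-position 11 → W
n=20: reaches L-position 17 → W
n=21: reaches L-position 13 → W
n=22: only reaches 21(W), 19(W), 14(W), all W → L
n=23: reaches L-position 22 → W
n=24: only reaches 23(W), 21(W), 16(W), all W → L
n=25: reaches L-position 24 → W
n=26: only reaches 25(W), 23(W), 18(W), all W → L
n=27: reaches L-position 26 → W
n=28: only reaches 27(W), 25(W), 20(W), all W → L
n=29: reaches L-position 28 → W
n=30: reaches L-position 22 → W
n=31: reaches L-position 28 → W
n=32: reaches L-position 24 → W
n=33: only reaches 32(W), 30(W), 25(W), all W → L
n=34: reaches L-position 33 → W
n=35: only reaches 34(W), 32(W), 27(W), all W → L
n=36: reaches L-position 35 → W
n=37: only reaches 36(W), 34(W), 29(W), all W → L
n=38: reaches L-position 37 → W
n=39: only reaches 38(W), 36(W), 31(W), all W → L
n=40: reaches L-position 39 → W
n=41: reaches L-position 33 → W
n=42: reaches L-position 39 → W
The losing starting values of n are exactly the entries labelled L in this table (16 of them).

0, 2, 4, 6, 11, 13, 15, 17, 22, 24, 26, 28, 33, 35, 37, 39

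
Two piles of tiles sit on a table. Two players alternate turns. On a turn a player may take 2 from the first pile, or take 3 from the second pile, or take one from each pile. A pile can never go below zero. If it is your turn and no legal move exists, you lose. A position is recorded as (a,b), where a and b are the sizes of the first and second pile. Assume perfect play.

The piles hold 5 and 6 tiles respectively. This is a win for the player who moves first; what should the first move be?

Positions with no move are L. A position that does have a move is losing for the player to move precisely when every available move leads to a winning position for the opponent. Fill in the labels:
No move ever increases a pile, so every position that can arise here has a ≤ 5 and b ≤ 6; it is enough to label the cells with 0 ≤ a ≤ 5 and 0 ≤ b ≤ 6.
Every move lowers a or b (never raises either), so fill the grid row by row in increasing a, and left to right within a row: each cell's successors are then already labelled.
      b=0  b=1  b=2  b=3  b=4  b=5  b=6
a=0:    L    L    L    W    W    W    L
a=1:    L    W    W    W    L    L    L
a=2:    W    W    W    L    L    W    W
a=3:    W    L    L    L    W    W    W
a=4:    L    L    W    W    W    L    L
a=5:    L    W    W    W    L    L    W
Cells with no legal move (terminal, hence L): (0,0), (0,1), (0,2), (1,0).
The remaining L cells, each justified by listing all of its moves:
(0,6): the only move is to (0,3)(W), a W ⇒ L
(1,4): moves to (1,1)(W), (0,3)(W); every one is W ⇒ L
(1,5): moves to (1,2)(W), (0,4)(W); every one is W ⇒ L
(1,6): moves to (1,3)(W), (0,5)(W); every one is W ⇒ L
(2,3): moves to (0,3)(W), (2,0)(W), (1,2)(W); every one is W ⇒ L
(2,4): moves to (0,4)(W), (2,1)(W), (1,3)(W); every one is W ⇒ L
(3,1): moves to (1,1)(W), (2,0)(W); every one is W ⇒ L
(3,2): moves to (1,2)(W), (2,1)(W); every one is W ⇒ L
(3,3): moves to (1,3)(W), (3,0)(W), (2,2)(W); every one is W ⇒ L
(4,0): the only move is to (2,0)(W), a W ⇒ L
(4,1): moves to (2,1)(W), (3,0)(W); every one is W ⇒ L
(4,5): moves to (2,5)(W), (4,2)(W), (3,4)(W); every one is W ⇒ L
(4,6): moves to (2,6)(W), (4,3)(W), (3,5)(W); every one is W ⇒ L
(5,0): the only move is to (3,0)(W), a W ⇒ L
(5,4): moves to (3,4)(W), (5,1)(W), (4,3)(W); every one is W ⇒ L
(5,5): moves to (3,5)(W), (5,2)(W), (4,4)(W); every one is W ⇒ L
Every other cell has at least one move into one of the L cells above, so it is W.
From (5,6), the L positions reachable in one move are: (4,5).

Move to (4,5).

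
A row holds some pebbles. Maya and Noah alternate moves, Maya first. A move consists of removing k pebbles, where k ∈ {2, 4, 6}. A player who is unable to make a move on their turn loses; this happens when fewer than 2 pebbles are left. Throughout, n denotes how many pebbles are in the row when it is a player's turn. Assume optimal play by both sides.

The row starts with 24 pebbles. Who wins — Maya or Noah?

Build the W/L table. Terminal = L. A non-terminal position is W if it has a move to some L; otherwise it is L.
n=0: no move → L
n=1: no move → L
n=2: can move to 0, which is L ⇒ W
n=3: can move to 1, which is L ⇒ W
n=4: can move to 0, which is L ⇒ W
n=5: can move to 1, which is L ⇒ W
n=6: can move to 0, which is L ⇒ W
n=7: can move to 1, which is L ⇒ W
n=8: moves to 6(W), 4(W), 2(W); every one is W ⇒ L
n=9: moves to 7(W), 5(W), 3(W); every one is W ⇒ L
n=10: can move to 8, which is L ⇒ W
n=11: can move to 9, which is L ⇒ W
n=12: can move to 8, which is L ⇒ W
n=13: can move to 9, which is L ⇒ W
n=14: can move to 8, which is L ⇒ W
n=15: can move to 9, which is L ⇒ W
n=16: moves to 14(W), 12(W), 10(W); every one is W ⇒ L
n=17: moves to 15(W), 13(W), 11(W); every one is W ⇒ L
n=18: can move to 16, which is L ⇒ W
n=19: can move to 17, which is L ⇒ W
n=20: can move to 16, which is L ⇒ W
n=21: can move to 17, which is L ⇒ W
n=22: can move to 16, which is L ⇒ W
n=23: can move to 17, which is L ⇒ W
n=24: moves to 22(W), 20(W), 18(W); every one is W ⇒ L
The starting position 24 is L: whatever Maya does, the opponent receives a W position.

Noah wins.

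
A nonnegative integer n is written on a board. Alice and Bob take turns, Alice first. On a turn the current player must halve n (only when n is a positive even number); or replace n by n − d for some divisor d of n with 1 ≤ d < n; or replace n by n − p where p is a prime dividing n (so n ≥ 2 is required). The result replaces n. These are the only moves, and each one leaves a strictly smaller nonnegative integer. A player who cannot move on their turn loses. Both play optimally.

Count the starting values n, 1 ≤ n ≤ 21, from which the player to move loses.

Positions with no move are L. A position that does have a move is losing for the player to move precisely when every available move leads to a winning position for the opponent. Fill in the labels:
n=0: no move → L
n=1: no move → L
n=2: W (go to 0, an L position)
n=3: W (go to 0, an L position)
n=4: L (options 2(W), 3(W) are all W)
n=5: W (go to 0, an L position)
n=6: W (go to 4, an L position)
n=7: W (go to 0, an L position)
n=8: W (go to 4, an L position)
n=9: L (options 6(W), 8(W) are all W)
n=10: W (go to 9, an L position)
n=11: W (go to 0, an L position)
n=12: W (go to 9, an L position)
n=13: W (go to 0, an L position)
n=14: L (options 7(W), 12(W), 13(W) are all W)
n=15: W (go to 14, an L position)
n=16: W (go to 14, an L position)
n=17: W (go to 0, an L position)
n=18: W (go to 9, an L position)
n=19: W (go to 0, an L position)
n=20: L (options 10(W), 15(W), 16(W), 18(W), 19(W) are all W)
n=21: W (go to 14, an L position)
L entries with 1 ≤ n ≤ 21 (n=0 is outside the asked range and is not counted): n = 1, 4, 9, 14, 20; that makes 5.

5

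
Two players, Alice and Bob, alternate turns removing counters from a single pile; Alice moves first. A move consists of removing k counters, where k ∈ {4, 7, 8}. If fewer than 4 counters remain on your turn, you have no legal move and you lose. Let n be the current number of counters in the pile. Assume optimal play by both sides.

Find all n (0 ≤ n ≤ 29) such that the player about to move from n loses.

Positions with no move are L. A position that does have a move is losing for the player to move precisely when every available move leads to a winning position for the opponent. Fill in the labels:
n=0: no move → L
n=1: no move → L
n=2: no move → L
n=3: no move → L
n=4: can move to 0, which is L ⇒ W
n=5: can move to 1, which is L ⇒ W
n=6: can move to 2, which is L ⇒ W
n=7: can move to 3, which is L ⇒ W
n=8: can move to 1, which is L ⇒ W
n=9: can move to 2, which is L ⇒ W
n=10: can move to 3, which is L ⇒ W
n=11: can move to 3, which is L ⇒ W
n=12: moves to 8(W), 5(W), 4(W); every one is W ⇒ L
n=13: moves to 9(W), 6(W), 5(W); every one is W ⇒ L
n=14: moves to 10(W), 7(W), 6(W); every one is W ⇒ L
n=15: moves to 11(W), 8(W), 7(W); every one is W ⇒ L
n=16: can move to 12, which is L ⇒ W
n=17: can move to 13, which is L ⇒ W
n=18: can move to 14, which is L ⇒ W
n=19: can move to 15, which is L ⇒ W
n=20: can move to 13, which is L ⇒ W
n=21: can move to 14, which is L ⇒ W
n=22: can move to 15, which is L ⇒ W
n=23: can move to 15, which is L ⇒ W
n=24: moves to 20(W), 17(W), 16(W); every one is W ⇒ L
n=25: moves to 21(W), 18(W), 17(W); every one is W ⇒ L
n=26: moves to 22(W), 19(W), 18(W); every one is W ⇒ L
n=27: moves to 23(W), 20(W), 19(W); every one is W ⇒ L
n=28: can move to 24, which is L ⇒ W
n=29: can move to 25, which is L ⇒ W
The losing starting values of n are exactly the entries labelled L in this table (12 of them).

0, 1, 2, 3, 12, 13, 14, 15, 24, 25, 26, 27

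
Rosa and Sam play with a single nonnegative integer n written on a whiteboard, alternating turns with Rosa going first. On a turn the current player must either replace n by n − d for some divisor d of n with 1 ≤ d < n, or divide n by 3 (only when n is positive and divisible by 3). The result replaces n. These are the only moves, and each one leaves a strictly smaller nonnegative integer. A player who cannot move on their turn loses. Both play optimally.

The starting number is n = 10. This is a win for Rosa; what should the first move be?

Move to 9.

Label each position W (a win for the player to move) or L (a loss). A position with no legal move is L; any other position is W exactly when some move reaches an L, and L when every move reaches a W.
n=0: no move → L
n=1: no move → L
n=2: can move to 1, which is L ⇒ W
n=3: can move to 1, which is L ⇒ W
n=4: moves to 2(W), 3(W); every one is W ⇒ L
n=5: can move to 4, which is L ⇒ W
n=6: can move to 4, which is L ⇒ W
n=7: the only move is to 6(W), a W ⇒ L
n=8: can move to 4, which is L ⇒ W
n=9: moves to 3(W), 6(W), 8(W); every one is W ⇒ L
n=10: can move to 9, which is L ⇒ W
From 10, the L positions reachable in one move are: 9.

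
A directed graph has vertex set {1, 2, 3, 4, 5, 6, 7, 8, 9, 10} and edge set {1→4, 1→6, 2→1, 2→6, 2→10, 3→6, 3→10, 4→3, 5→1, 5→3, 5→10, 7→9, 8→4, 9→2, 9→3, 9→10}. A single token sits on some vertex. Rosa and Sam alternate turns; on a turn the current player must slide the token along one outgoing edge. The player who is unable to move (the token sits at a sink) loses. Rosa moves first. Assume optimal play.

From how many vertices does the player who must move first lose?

Positions with no move are L. A position that does have a move is losing for the player to move precisely when every available move leads to a winning position for the opponent. Fill in the labels:
Every edge goes from a vertex to one that appears earlier in the order 10, 6, 3, 4, 1, 2, 5, 8, 9, 7, so processing vertices in that order labels each vertex after all of its successors.
10: no outgoing edge → L
6: no outgoing edge → L
3: reaches L-position 6 → W
4: only reaches 3(W), which is W → L
1: reaches L-position 4 → W
2: reaches L-position 6 → W
5: reaches L-position 10 → W
8: reaches L-position 4 → W
9: reaches L-position 10 → W
7: only reaches 9(W), which is W → L
The L vertices are 4, 6, 7, 10; that is 4 in all.

4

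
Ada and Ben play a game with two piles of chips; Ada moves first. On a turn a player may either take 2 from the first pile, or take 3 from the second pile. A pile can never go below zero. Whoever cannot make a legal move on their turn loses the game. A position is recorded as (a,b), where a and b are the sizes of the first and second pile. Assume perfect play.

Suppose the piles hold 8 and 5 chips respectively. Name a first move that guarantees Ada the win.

Classify positions by backward induction: terminal positions (no move available) are L. From any other position, the mover wins iff some move reaches an L.
No move ever increases a pile, so every position that can arise here has a ≤ 8 and b ≤ 5; it is enough to label the cells with 0 ≤ a ≤ 8 and 0 ≤ b ≤ 5.
Every move lowers a or b (never raises either), so fill the grid row by row in increasing a, and left to right within a row: each cell's successors are then already labelled.
      b=0  b=1  b=2  b=3  b=4  b=5
a=0:    L    L    L    W    W    W
a=1:    L    L    L    W    W    W
a=2:    W    W    W    L    L    L
a=3:    W    W    W    L    L    L
a=4:    L    L    L    W    W    W
a=5:    L    L    L    W    W    W
a=6:    W    W    W    L    L    L
a=7:    W    W    W    L    L    L
a=8:    L    L    L    W    W    W
Cells with no legal move (terminal, hence L): (0,0), (0,1), (0,2), (1,0), (1,1), (1,2).
The remaining L cells, each justified by listing all of its moves:
(2,3): →(0,3)(W), (2,0)(W) — all W, so L
(2,4): →(0,4)(W), (2,1)(W) — all W, so L
(2,5): →(0,5)(W), (2,2)(W) — all W, so L
(3,3): →(1,3)(W), (3,0)(W) — all W, so L
(3,4): →(1,4)(W), (3,1)(W) — all W, so L
(3,5): →(1,5)(W), (3,2)(W) — all W, so L
(4,0): →(2,0)(W) only, which is W, so L
(4,1): →(2,1)(W) only, which is W, so L
(4,2): →(2,2)(W) only, which is W, so L
(5,0): →(3,0)(W) only, which is W, so L
(5,1): →(3,1)(W) only, which is W, so L
(5,2): →(3,2)(W) only, which is W, so L
(6,3): →(4,3)(W), (6,0)(W) — all W, so L
(6,4): →(4,4)(W), (6,1)(W) — all W, so L
(6,5): →(4,5)(W), (6,2)(W) — all W, so L
(7,3): →(5,3)(W), (7,0)(W) — all W, so L
(7,4): →(5,4)(W), (7,1)(W) — all W, so L
(7,5): →(5,5)(W), (7,2)(W) — all W, so L
(8,0): →(6,0)(W) only, which is W, so L
(8,1): →(6,1)(W) only, which is W, so L
(8,2): →(6,2)(W) only, which is W, so L
Every other cell has at least one move into one of the L cells above, so it is W.
From (8,5), the L positions reachable in one move are: (6,5), (8,2). Any move reaching one of these is winning.

Move to (6,5).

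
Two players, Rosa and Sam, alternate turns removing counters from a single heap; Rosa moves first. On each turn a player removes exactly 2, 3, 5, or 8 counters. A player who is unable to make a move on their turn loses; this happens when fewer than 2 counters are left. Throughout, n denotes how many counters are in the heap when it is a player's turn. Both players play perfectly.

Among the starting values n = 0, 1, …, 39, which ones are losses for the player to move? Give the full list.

0, 1, 7, 11, 17, 18, 24, 28, 34, 35

Positions with no move are L. A position that does have a move is losing for the player to move precisely when every available move leads to a winning position for the opponent. Fill in the labels:
n=0: no move → L
n=1: no move → L
n=2: reaches L-position 0 → W
n=3: reaches L-position 1 → W
n=4: reaches L-position 1 → W
n=5: reaches L-position 0 → W
n=6: reaches L-position 1 → W
n=7: only reaches 5(W), 4(W), 2(W), all W → L
n=8: reaches L-position 0 → W
n=9: reaches L-position 7 → W
n=10: reaches L-position 7 → W
n=11: only reaches 9(W), 8(W), 6(W), 3(W), all W → L
n=12: reaches L-position 7 → W
n=13: reaches L-position 11 → W
n=14: reaches L-position 11 → W
n=15: reaches L-position 7 → W
n=16: reaches L-position 11 → W
n=17: only reaches 15(W), 14(W), 12(W), 9(W), all W → L
n=18: only reaches 16(W), 15(W), 13(W), 10(W), all W → L
n=19: reaches L-position 17 → W
n=20: reaches L-position 18 → W
n=21: reaches L-position 18 → W
n=22: reaches L-position 17 → W
n=23: reaches L-position 18 → W
n=24: only reaches 22(W), 21(W), 19(W), 16(W), all W → L
n=25: reaches L-position 17 → W
n=26: reaches L-position 24 → W
n=27: reaches L-position 24 → W
n=28: only reaches 26(W), 25(W), 23(W), 20(W), all W → L
n=29: reaches L-position 24 → W
n=30: reaches L-position 28 → W
n=31: reaches L-position 28 → W
n=32: reaches L-position 24 → W
n=33: reaches L-position 28 → W
n=34: only reaches 32(W), 31(W), 29(W), 26(W), all W → L
n=35: only reaches 33(W), 32(W), 30(W), 27(W), all W → L
n=36: reaches L-position 34 → W
n=37: reaches L-position 35 → W
n=38: reaches L-position 35 → W
n=39: reaches L-position 34 → W
Reading off the rows marked L gives the requested list; there are 10 such values of n.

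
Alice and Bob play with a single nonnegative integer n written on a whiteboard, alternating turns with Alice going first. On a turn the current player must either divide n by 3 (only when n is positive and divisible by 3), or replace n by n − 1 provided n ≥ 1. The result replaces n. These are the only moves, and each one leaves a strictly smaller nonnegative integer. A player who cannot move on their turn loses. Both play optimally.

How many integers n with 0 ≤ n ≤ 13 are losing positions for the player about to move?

7

Use the standard recursion: the mover loses at a terminal position; elsewhere, the mover wins exactly when some move hands the opponent an L position.
n=0: no move → L
n=1: W (go to 0, an L position)
n=2: L (sole option 1(W) is W)
n=3: W (go to 2, an L position)
n=4: L (sole option 3(W) is W)
n=5: W (go to 4, an L position)
n=6: W (go to 2, an L position)
n=7: L (sole option 6(W) is W)
n=8: W (go to 7, an L position)
n=9: L (options 3(W), 8(W) are all W)
n=10: W (go to 9, an L position)
n=11: L (sole option 10(W) is W)
n=12: W (go to 4, an L position)
n=13: L (sole option 12(W) is W)
L entries with 0 ≤ n ≤ 13: n = 0, 2, 4, 7, 9, 11, 13; that makes 7.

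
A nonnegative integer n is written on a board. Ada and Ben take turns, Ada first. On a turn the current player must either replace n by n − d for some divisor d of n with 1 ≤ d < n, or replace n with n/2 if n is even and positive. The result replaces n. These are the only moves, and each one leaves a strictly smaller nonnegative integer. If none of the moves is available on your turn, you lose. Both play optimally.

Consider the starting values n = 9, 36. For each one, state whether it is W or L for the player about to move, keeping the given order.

9: L, 36: W

Classify positions by backward induction: terminal positions (no move available) are L. From any other position, the mover wins iff some move reaches an L.
n=0: no move → L
n=1: no move → L
n=2: W (go to 1, an L position)
n=3: L (sole option 2(W) is W)
n=4: W (go to 3, an L position)
n=5: L (sole option 4(W) is W)
n=6: W (go to 3, an L position)
n=7: L (sole option 6(W) is W)
n=8: W (go to 7, an L position)
n=9: L (options 6(W), 8(W) are all W)
n=10: W (go to 5, an L position)
n=11: L (sole option 10(W) is W)
n=12: W (go to 9, an L position)
n=13: L (sole option 12(W) is W)
n=14: W (go to 7, an L position)
n=15: L (options 10(W), 12(W), 14(W) are all W)
n=16: W (go to 15, an L position)
n=17: L (sole option 16(W) is W)
n=18: W (go to 9, an L position)
n=19: L (sole option 18(W) is W)
n=20: W (go to 15, an L position)
n=21: L (options 14(W), 18(W), 20(W) are all W)
n=22: W (go to 11, an L position)
n=23: L (sole option 22(W) is W)
n=24: W (go to 21, an L position)
n=25: L (options 20(W), 24(W) are all W)
n=26: W (go to 13, an L position)
n=27: L (options 18(W), 24(W), 26(W) are all W)
n=28: W (go to 21, an L position)
n=29: L (sole option 28(W) is W)
n=30: W (go to 15, an L position)
n=31: L (sole option 30(W) is W)
n=32: W (go to 31, an L position)
n=33: L (options 22(W), 30(W), 32(W) are all W)
n=34: W (go to 17, an L position)
n=35: L (options 28(W), 30(W), 34(W) are all W)
n=36: W (go to 27, an L position)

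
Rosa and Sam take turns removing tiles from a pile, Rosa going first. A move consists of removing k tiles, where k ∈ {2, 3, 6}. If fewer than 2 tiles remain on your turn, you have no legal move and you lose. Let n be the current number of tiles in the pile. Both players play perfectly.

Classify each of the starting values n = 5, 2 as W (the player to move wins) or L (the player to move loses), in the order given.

5: L, 2: W

Positions with no move are L. A position that does have a move is losing for the player to move precisely when every available move leads to a winning position for the opponent. Fill in the labels:
n=0: no move → L
n=1: no move → L
n=2: W (go to 0, an L position)
n=3: W (go to 1, an L position)
n=4: W (go to 1, an L position)
n=5: L (options 3(W), 2(W) are all W)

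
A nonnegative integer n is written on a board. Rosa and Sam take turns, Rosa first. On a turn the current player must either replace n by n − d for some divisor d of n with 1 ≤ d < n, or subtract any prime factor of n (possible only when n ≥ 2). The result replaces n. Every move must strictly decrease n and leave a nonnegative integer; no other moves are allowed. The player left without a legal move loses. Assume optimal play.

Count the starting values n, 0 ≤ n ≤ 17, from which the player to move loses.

Build the W/L table. Terminal = L. A non-terminal position is W if it has a move to some L; otherwise it is L.
n=0: no move → L
n=1: no move → L
n=2: →0(L), so W
n=3: →0(L), so W
n=4: →2(W), 3(W) — all W, so L
n=5: →0(L), so W
n=6: →4(L), so W
n=7: →0(L), so W
n=8: →4(L), so W
n=9: →6(W), 8(W) — all W, so L
n=10: →9(L), so W
n=11: →0(L), so W
n=12: →9(L), so W
n=13: →0(L), so W
n=14: →7(W), 12(W), 13(W) — all W, so L
n=15: →14(L), so W
n=16: →14(L), so W
n=17: →0(L), so W
L entries with 0 ≤ n ≤ 17: n = 0, 1, 4, 9, 14; that makes 5.

5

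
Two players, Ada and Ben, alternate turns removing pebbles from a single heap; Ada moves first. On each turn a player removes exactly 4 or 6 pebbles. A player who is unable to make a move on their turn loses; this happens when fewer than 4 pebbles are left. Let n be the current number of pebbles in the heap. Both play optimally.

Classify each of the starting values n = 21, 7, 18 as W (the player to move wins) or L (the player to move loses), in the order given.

Positions with no move are L. A position that does have a move is losing for the player to move precisely when every available move leads to a winning position for the opponent. Fill in the labels:
n=0: no move → L
n=1: no move → L
n=2: no move → L
n=3: no move → L
n=4: W (go to 0, an L position)
n=5: W (go to 1, an L position)
n=6: W (go to 2, an L position)
n=7: W (go to 3, an L position)
n=8: W (go to 2, an L position)
n=9: W (go to 3, an L position)
n=10: L (options 6(W), 4(W) are all W)
n=11: L (options 7(W), 5(W) are all W)
n=12: L (options 8(W), 6(W) are all W)
n=13: L (options 9(W), 7(W) are all W)
n=14: W (go to 10, an L position)
n=15: W (go to 11, an L position)
n=16: W (go to 12, an L position)
n=17: W (go to 13, an L position)
n=18: W (go to 12, an L position)
n=19: W (go to 13, an L position)
n=20: L (options 16(W), 14(W) are all W)
n=21: L (options 17(W), 15(W) are all W)

21: L, 7: W, 18: W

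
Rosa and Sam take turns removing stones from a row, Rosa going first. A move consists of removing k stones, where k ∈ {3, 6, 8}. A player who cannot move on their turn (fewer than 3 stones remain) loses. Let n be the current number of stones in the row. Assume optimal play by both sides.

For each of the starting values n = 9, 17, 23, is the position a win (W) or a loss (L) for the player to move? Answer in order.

Label each position W (a win for the player to move) or L (a loss). A position with no legal move is L; any other position is W exactly when some move reaches an L, and L when every move reaches a W.
n=0: no move → L
n=1: no move → L
n=2: no move → L
n=3: W (go to 0, an L position)
n=4: W (go to 1, an L position)
n=5: W (go to 2, an L position)
n=6: W (go to 0, an L position)
n=7: W (go to 1, an L position)
n=8: W (go to 2, an L position)
n=9: W (go to 1, an L position)
n=10: W (go to 2, an L position)
n=11: L (options 8(W), 5(W), 3(W) are all W)
n=12: L (options 9(W), 6(W), 4(W) are all W)
n=13: L (options 10(W), 7(W), 5(W) are all W)
n=14: W (go to 11, an L position)
n=15: W (go to 12, an L position)
n=16: W (go to 13, an L position)
n=17: W (go to 11, an L position)
n=18: W (go to 12, an L position)
n=19: W (go to 13, an L position)
n=20: W (go to 12, an L position)
n=21: W (go to 13, an L position)
n=22: L (options 19(W), 16(W), 14(W) are all W)
n=23: L (options 20(W), 17(W), 15(W) are all W)

9: W, 17: W, 23: L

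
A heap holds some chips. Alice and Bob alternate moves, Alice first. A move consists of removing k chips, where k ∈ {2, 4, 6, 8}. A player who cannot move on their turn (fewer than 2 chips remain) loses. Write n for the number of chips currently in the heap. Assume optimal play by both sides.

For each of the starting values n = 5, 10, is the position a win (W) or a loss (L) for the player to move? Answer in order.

5: W, 10: L

Work bottom-up. With no move the player to move loses. Otherwise the position is W if at least one move leads to an L position for the opponent, and L if every move leads to a W.
n=0: no move → L
n=1: no move → L
n=2: can move to 0, which is L ⇒ W
n=3: can move to 1, which is L ⇒ W
n=4: can move to 0, which is L ⇒ W
n=5: can move to 1, which is L ⇒ W
n=6: can move to 0, which is L ⇒ W
n=7: can move to 1, which is L ⇒ W
n=8: can move to 0, which is L ⇒ W
n=9: can move to 1, which is L ⇒ W
n=10: moves to 8(W), 6(W), 4(W), 2(W); every one is W ⇒ L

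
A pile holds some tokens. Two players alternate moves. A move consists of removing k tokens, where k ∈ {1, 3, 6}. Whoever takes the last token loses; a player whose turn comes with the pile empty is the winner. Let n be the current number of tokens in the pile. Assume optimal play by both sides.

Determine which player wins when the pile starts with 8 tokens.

The first player wins.

Positions with no move are W. A position that does have a move is losing for the player to move precisely when every available move leads to a winning position for the opponent. Fill in the labels:
n=0: no move; the opponent has just taken the last token and therefore loses → W
n=1: the only move is to 0(W), a W ⇒ L
n=2: can move to 1, which is L ⇒ W
n=3: moves to 2(W), 0(W); every one is W ⇒ L
n=4: can move to 3, which is L ⇒ W
n=5: moves to 4(W), 2(W); every one is W ⇒ L
n=6: can move to 5, which is L ⇒ W
n=7: can move to 1, which is L ⇒ W
n=8: can move to 5, which is L ⇒ W
The starting position 8 is W: the player to move should remove 3, leaving 5, handing over an L position.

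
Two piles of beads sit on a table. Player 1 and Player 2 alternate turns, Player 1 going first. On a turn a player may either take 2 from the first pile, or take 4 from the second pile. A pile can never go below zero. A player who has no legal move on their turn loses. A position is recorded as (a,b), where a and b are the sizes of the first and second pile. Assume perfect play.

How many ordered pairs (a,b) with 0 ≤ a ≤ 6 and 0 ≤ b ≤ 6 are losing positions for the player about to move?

Work bottom-up. With no move the player to move loses. Otherwise the position is W if at least one move leads to an L position for the opponent, and L if every move leads to a W.
Every move lowers a or b (never raises either), so fill the grid row by row in increasing a, and left to right within a row: each cell's successors are then already labelled.
      b=0  b=1  b=2  b=3  b=4  b=5  b=6
a=0:    L    L    L    L    W    W    W
a=1:    L    L    L    L    W    W    W
a=2:    W    W    W    W    L    L    L
a=3:    W    W    W    W    L    L    L
a=4:    L    L    L    L    W    W    W
a=5:    L    L    L    L    W    W    W
a=6:    W    W    W    W    L    L    L
Cells with no legal move (terminal, hence L): (0,0), (0,1), (0,2), (0,3), (1,0), (1,1), (1,2), (1,3).
The remaining L cells, each justified by listing all of its moves:
(2,4): only reaches (0,4)(W), (2,0)(W), all W → L
(2,5): only reaches (0,5)(W), (2,1)(W), all W → L
(2,6): only reaches (0,6)(W), (2,2)(W), all W → L
(3,4): only reaches (1,4)(W), (3,0)(W), all W → L
(3,5): only reaches (1,5)(W), (3,1)(W), all W → L
(3,6): only reaches (1,6)(W), (3,2)(W), all W → L
(4,0): only reaches (2,0)(W), which is W → L
(4,1): only reaches (2,1)(W), which is W → L
(4,2): only reaches (2,2)(W), which is W → L
(4,3): only reaches (2,3)(W), which is W → L
(5,0): only reaches (3,0)(W), which is W → L
(5,1): only reaches (3,1)(W), which is W → L
(5,2): only reaches (3,2)(W), which is W → L
(5,3): only reaches (3,3)(W), which is W → L
(6,4): only reaches (4,4)(W), (6,0)(W), all W → L
(6,5): only reaches (4,5)(W), (6,1)(W), all W → L
(6,6): only reaches (4,6)(W), (6,2)(W), all W → L
Every other cell has at least one move into one of the L cells above, so it is W.
L cells per row: a=0: 4, a=1: 4, a=2: 3, a=3: 3, a=4: 4, a=5: 4, a=6: 3; total 25.

25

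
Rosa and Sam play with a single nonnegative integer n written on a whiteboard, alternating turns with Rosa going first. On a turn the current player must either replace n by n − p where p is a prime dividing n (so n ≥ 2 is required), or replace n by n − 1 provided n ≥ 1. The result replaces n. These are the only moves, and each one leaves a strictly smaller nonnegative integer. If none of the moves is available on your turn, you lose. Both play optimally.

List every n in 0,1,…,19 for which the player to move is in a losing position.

Compute win/loss labels from the base case upward. A position with no move is L. Any other position is W if it can reach an L in one move, else L.
n=0: no move → L
n=1: reaches L-position 0 → W
n=2: reaches L-position 0 → W
n=3: reaches L-position 0 → W
n=4: only reaches 2(W), 3(W), all W → L
n=5: reaches L-position 0 → W
n=6: reaches L-position 4 → W
n=7: reaches L-position 0 → W
n=8: only reaches 6(W), 7(W), all W → L
n=9: reaches L-position 8 → W
n=10: reaches L-position 8 → W
n=11: reaches L-position 0 → W
n=12: only reaches 9(W), 10(W), 11(W), all W → L
n=13: reaches L-position 0 → W
n=14: reaches L-position 12 → W
n=15: reaches L-position 12 → W
n=16: only reaches 14(W), 15(W), all W → L
n=17: reaches L-position 0 → W
n=18: reaches L-position 16 → W
n=19: reaches L-position 0 → W
The losing starting values of n are exactly the entries labelled L in this table (5 of them).

0, 4, 8, 12, 16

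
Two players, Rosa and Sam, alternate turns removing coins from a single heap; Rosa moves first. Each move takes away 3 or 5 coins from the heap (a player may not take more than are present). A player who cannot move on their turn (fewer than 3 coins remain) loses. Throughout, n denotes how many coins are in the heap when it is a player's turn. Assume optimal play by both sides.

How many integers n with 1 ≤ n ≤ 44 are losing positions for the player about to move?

17

Compute win/loss labels from the base case upward. A position with no move is L. Any other position is W if it can reach an L in one move, else L.
n=0: no move → L
n=1: no move → L
n=2: no move → L
n=3: →0(L), so W
n=4: →1(L), so W
n=5: →2(L), so W
n=6: →1(L), so W
n=7: →2(L), so W
n=8: →5(W), 3(W) — all W, so L
n=9: →6(W), 4(W) — all W, so L
n=10: →7(W), 5(W) — all W, so L
n=11: →8(L), so W
n=12: →9(L), so W
n=13: →10(L), so W
n=14: →9(L), so W
n=15: →10(L), so W
n=16: →13(W), 11(W) — all W, so L
n=17: →14(W), 12(W) — all W, so L
n=18: →15(W), 13(W) — all W, so L
n=19: →16(L), so W
n=20: →17(L), so W
n=21: →18(L), so W
n=22: →17(L), so W
n=23: →18(L), so W
n=24: →21(W), 19(W) — all W, so L
n=25: →22(W), 20(W) — all W, so L
n=26: →23(W), 21(W) — all W, so L
n=27: →24(L), so W
n=28: →25(L), so W
n=29: →26(L), so W
n=30: →25(L), so W
n=31: →26(L), so W
n=32: →29(W), 27(W) — all W, so L
n=33: →30(W), 28(W) — all W, so L
n=34: →31(W), 29(W) — all W, so L
n=35: →32(L), so W
n=36: →33(L), so W
n=37: →34(L), so W
n=38: →33(L), so W
n=39: →34(L), so W
n=40: →37(W), 35(W) — all W, so L
n=41: →38(W), 36(W) — all W, so L
n=42: →39(W), 37(W) — all W, so L
n=43: →40(L), so W
n=44: →41(L), so W
L entries with 1 ≤ n ≤ 44 (n=0 is outside the asked range and is not counted): n = 1, 2, 8, 9, 10, 16, 17, 18, 24, 25, 26, 32, 33, 34, 40, 41, 42; that makes 17.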